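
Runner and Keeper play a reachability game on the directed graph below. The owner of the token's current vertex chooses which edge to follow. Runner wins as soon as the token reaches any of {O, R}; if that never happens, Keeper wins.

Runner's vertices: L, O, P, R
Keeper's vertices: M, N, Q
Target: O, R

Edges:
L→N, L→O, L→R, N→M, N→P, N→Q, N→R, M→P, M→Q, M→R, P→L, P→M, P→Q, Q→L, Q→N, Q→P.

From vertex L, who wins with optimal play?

A0 = {O, R}
A1: add {L} — L (Runner) has L→O.
L ∈ A1, so Runner can force the target.

Runner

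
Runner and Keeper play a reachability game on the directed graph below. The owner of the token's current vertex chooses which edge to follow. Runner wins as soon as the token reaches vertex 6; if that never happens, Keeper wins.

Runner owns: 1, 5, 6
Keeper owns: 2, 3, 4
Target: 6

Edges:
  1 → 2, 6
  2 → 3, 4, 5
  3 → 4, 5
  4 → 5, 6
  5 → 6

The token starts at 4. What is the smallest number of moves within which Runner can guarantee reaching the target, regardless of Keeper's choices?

2

A0 = {6}
A1: add {1, 5} — 1 (Runner) has 1→6; 5 (Runner) has 5→6.
A2: add {4} — 4 (Keeper): all of {5, 6} already in.
4 enters the attractor at level 2, so Runner can force the target in 2 moves from there.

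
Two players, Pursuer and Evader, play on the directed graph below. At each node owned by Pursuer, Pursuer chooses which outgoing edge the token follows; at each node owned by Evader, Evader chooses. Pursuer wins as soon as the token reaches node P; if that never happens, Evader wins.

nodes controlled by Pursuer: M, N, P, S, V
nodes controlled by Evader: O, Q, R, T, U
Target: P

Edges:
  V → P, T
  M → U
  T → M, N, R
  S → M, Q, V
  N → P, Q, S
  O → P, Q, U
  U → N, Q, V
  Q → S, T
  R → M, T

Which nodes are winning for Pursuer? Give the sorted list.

N, P, S, V

A0 = {P}
A1: add {N, V} — N (Pursuer) has N→P; V (Pursuer) has V→P.
A2: add {S} — S (Pursuer) has S→V.
A3 = A2; e.g. M (Pursuer) has no edge into A2. Fixed point.
Pursuer's winning region = {N, P, S, V}.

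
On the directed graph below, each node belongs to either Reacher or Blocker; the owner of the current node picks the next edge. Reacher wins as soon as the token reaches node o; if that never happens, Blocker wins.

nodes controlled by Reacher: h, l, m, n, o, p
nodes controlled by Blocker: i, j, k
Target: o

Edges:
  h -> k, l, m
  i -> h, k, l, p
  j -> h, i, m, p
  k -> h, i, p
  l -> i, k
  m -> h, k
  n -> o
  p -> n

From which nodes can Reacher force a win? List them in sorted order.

n, o, p

A0 = {o}
A1: add {n} — n (Reacher) has n→o.
A2: add {p} — p (Reacher) has p→n.
A3 = A2; e.g. h (Reacher) has no edge into A2. Fixed point.
Reacher's winning region = {n, o, p}.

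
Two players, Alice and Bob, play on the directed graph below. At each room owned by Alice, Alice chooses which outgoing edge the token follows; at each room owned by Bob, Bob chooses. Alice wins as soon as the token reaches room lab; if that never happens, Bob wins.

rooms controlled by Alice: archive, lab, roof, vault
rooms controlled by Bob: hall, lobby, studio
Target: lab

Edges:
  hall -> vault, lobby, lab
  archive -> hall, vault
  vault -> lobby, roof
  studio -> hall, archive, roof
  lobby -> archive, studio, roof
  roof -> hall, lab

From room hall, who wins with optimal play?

Bob

A0 = {lab}
A1: add {roof} — roof (Alice) has roof→lab.
A2: add {vault} — vault (Alice) has vault→roof.
A3: add {archive} — archive (Alice) has archive→vault.
A4 = A3; e.g. hall (Bob) can still go to lobby. Fixed point.
hall never enters the attractor, so Bob can avoid the target forever.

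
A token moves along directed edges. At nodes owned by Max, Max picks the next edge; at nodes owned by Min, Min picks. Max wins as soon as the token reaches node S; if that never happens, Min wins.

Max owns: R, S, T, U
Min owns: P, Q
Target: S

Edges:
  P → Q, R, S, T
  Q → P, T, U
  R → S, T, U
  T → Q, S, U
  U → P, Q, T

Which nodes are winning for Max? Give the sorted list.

A0 = {S}
A1: add {R, T} — R (Max) has R→S; T (Max) has T→S.
A2: add {U} — U (Max) has U→T.
A3 = A2; e.g. P (Min) can still go to Q. Fixed point.
Max's winning region = {R, S, T, U}.

R, S, T, U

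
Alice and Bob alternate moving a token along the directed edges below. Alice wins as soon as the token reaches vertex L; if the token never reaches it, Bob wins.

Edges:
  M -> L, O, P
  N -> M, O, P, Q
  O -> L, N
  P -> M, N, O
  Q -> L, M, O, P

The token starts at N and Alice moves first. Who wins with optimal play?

Track states (vertex, player-to-move).
A0 = {(L,Alice), (L,Bob)}
A1: add {(M,Alice), (O,Alice), (Q,Alice)}.
A2 = A1; e.g. (M,Bob) stays out. (N,Alice) never enters ⇒ Bob avoids the target.

Bob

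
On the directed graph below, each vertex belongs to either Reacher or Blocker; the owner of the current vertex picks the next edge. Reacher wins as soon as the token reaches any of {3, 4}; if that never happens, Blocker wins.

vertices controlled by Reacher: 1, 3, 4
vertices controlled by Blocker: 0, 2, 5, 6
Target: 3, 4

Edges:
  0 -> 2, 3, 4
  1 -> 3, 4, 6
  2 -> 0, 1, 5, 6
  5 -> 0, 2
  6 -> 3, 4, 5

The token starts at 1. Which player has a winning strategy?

Reacher

A0 = {3, 4}
A1: add {1} — 1 (Reacher) has 1→3.
A2 = A1; e.g. 0 (Blocker) can still go to 2. Fixed point.
1 ∈ A1, so Reacher can force the target.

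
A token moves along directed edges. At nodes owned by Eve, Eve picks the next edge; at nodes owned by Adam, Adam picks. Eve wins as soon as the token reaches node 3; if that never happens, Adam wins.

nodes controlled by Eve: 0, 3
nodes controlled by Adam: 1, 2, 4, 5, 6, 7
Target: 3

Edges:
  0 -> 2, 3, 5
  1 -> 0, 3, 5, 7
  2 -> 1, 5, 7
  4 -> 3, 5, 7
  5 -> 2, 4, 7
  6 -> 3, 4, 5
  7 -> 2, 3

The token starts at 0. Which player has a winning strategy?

Eve

A0 = {3}
A1: add {0} — 0 (Eve) has 0→3.
A2 = A1; e.g. 1 (Adam) can still go to 5. Fixed point.
0 ∈ A1, so Eve can force the target.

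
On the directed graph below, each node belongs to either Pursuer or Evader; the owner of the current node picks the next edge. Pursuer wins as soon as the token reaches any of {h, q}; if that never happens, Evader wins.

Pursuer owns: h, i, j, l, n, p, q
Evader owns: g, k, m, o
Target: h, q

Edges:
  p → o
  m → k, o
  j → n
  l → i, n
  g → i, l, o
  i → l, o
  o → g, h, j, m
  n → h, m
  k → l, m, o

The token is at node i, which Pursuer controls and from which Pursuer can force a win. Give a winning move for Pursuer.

A0 = {h, q}
A1: add {n} — n (Pursuer) has n→h.
A2: add {j, l} — j (Pursuer) has j→n; l (Pursuer) has l→n.
A3: add {i} — i (Pursuer) has i→l.
A4 = A3; e.g. g (Evader) can still go to o. Fixed point.
From i, successor l is in the attractor (rank 2); the other successor o is not.

l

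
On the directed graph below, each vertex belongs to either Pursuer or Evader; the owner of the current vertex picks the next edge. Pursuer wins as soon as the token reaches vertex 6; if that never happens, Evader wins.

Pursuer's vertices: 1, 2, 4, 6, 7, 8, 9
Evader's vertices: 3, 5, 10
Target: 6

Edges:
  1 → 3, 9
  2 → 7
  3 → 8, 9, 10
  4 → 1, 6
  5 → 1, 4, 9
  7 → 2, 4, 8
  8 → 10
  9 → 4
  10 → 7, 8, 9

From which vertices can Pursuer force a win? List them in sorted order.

1, 2, 4, 5, 6, 7, 9

A0 = {6}
A1: add {4} — 4 (Pursuer) has 4→6.
A2: add {7, 9} — 7 (Pursuer) has 7→4; 9 (Pursuer) has 9→4.
A3: add {1, 2} — 1 (Pursuer) has 1→9; 2 (Pursuer) has 2→7.
A4: add {5} — 5 (Evader): all of {1, 4, 9} already in.
A5 = A4; e.g. 3 (Evader) can still go to 8. Fixed point.
Pursuer's winning region = {1, 2, 4, 5, 6, 7, 9}.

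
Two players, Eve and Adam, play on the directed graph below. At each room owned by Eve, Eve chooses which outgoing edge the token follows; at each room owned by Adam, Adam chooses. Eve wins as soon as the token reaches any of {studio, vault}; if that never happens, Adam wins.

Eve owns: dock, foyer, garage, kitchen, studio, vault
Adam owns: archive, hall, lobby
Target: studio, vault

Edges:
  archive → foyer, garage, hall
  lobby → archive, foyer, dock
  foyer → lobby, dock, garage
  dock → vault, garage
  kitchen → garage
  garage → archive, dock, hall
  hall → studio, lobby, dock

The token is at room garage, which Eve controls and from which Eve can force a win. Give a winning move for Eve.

dock

A0 = {studio, vault}
A1: add {dock} — dock (Eve) has dock→vault.
A2: add {foyer, garage} — foyer (Eve) has foyer→dock; garage (Eve) has garage→dock.
A3: add {kitchen} — kitchen (Eve) has kitchen→garage.
A4 = A3; e.g. archive (Adam) can still go to hall. Fixed point.
From garage, successor dock is in the attractor (rank 1); the other successors archive, hall are not.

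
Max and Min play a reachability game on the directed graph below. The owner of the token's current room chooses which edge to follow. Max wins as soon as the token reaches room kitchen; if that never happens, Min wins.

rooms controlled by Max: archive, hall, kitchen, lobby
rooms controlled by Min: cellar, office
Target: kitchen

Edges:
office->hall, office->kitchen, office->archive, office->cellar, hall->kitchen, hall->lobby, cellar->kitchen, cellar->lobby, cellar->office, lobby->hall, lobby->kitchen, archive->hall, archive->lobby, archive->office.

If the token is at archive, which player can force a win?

A0 = {kitchen}
A1: add {hall, lobby} — hall (Max) has hall→kitchen; lobby (Max) has lobby→kitchen.
A2: add {archive} — archive (Max) has archive→hall.
A3 = A2; e.g. office (Min) can still go to cellar. Fixed point.
archive ∈ A2, so Max can force the target.

Max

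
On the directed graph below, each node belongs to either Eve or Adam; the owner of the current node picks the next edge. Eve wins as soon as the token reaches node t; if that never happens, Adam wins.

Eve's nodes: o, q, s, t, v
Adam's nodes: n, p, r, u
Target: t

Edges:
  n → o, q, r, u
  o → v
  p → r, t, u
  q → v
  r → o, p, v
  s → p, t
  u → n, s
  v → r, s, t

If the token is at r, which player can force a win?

A0 = {t}
A1: add {s, v} — s (Eve) has s→t; v (Eve) has v→t.
A2: add {o, q} — o (Eve) has o→v; q (Eve) has q→v.
A3 = A2; e.g. n (Adam) can still go to r. Fixed point.
r never enters the attractor, so Adam can avoid the target forever.

Adam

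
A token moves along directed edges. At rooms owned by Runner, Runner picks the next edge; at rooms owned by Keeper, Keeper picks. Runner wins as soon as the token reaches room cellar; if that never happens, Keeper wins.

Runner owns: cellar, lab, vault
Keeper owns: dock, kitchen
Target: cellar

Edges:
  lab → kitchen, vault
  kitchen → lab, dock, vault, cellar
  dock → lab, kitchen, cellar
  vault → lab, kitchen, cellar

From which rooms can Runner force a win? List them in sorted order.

cellar, lab, vault

A0 = {cellar}
A1: add {vault} — vault (Runner) has vault→cellar.
A2: add {lab} — lab (Runner) has lab→vault.
A3 = A2; e.g. kitchen (Keeper) can still go to dock. Fixed point.
Runner's winning region = {cellar, lab, vault}.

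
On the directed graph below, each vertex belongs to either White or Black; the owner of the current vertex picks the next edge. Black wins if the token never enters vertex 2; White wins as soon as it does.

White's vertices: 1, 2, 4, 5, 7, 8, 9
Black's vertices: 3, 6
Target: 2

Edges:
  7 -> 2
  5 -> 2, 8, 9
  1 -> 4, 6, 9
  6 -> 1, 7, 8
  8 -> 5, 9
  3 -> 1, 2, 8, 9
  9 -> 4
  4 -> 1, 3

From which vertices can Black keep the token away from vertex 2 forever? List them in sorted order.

A0 = {2}
A1: add {5, 7} — 5 (White) has 5→2; 7 (White) has 7→2.
A2: add {8} — 8 (White) has 8→5.
A3 = A2; e.g. 1 (White) has no edge into A2. Fixed point.
White's attractor = {2, 5, 7, 8}; Black avoids the target exactly from the complement.

1, 3, 4, 6, 9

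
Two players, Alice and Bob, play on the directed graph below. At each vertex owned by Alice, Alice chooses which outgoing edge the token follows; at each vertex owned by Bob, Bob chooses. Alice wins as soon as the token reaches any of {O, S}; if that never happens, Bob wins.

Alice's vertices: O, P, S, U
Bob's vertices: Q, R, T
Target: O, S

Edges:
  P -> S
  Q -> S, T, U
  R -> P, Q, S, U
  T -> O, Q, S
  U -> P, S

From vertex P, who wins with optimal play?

Alice

A0 = {O, S}
A1: add {P, U} — P (Alice) has P→S; U (Alice) has U→S.
A2 = A1; e.g. Q (Bob) can still go to T. Fixed point.
P ∈ A1, so Alice can force the target.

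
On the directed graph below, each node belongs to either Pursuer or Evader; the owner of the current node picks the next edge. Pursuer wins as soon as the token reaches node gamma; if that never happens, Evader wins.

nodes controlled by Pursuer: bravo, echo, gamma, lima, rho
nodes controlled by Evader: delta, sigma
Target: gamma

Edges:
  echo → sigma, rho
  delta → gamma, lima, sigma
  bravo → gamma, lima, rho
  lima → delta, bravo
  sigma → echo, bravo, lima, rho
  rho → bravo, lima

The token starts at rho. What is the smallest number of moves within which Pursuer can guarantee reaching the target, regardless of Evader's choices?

2

A0 = {gamma}
A1: add {bravo} — bravo (Pursuer) has bravo→gamma.
A2: add {lima, rho} — lima (Pursuer) has lima→bravo; rho (Pursuer) has rho→bravo.
rho enters the attractor at level 2, so Pursuer can force the target in 2 moves from there.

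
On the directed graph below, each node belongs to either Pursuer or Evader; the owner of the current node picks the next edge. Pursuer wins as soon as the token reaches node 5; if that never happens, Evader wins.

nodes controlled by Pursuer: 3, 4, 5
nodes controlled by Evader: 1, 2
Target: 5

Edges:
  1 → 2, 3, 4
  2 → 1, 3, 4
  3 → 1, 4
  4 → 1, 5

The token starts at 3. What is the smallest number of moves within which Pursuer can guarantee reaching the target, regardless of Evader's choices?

2

A0 = {5}
A1: add {4} — 4 (Pursuer) has 4→5.
A2: add {3} — 3 (Pursuer) has 3→4.
A3 = A2; e.g. 1 (Evader) can still go to 2. Fixed point.
3 enters the attractor at level 2, so Pursuer can force the target in 2 moves from there.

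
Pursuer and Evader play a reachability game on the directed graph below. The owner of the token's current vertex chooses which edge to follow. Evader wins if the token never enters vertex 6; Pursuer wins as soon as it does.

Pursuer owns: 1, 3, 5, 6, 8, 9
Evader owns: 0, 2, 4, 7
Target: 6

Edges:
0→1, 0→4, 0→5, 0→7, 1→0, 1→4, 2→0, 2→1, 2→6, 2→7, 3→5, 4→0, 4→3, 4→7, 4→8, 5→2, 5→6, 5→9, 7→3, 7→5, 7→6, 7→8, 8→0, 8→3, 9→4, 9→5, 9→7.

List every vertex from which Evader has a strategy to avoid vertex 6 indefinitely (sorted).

0, 1, 2, 4

A0 = {6}
A1: add {5} — 5 (Pursuer) has 5→6.
A2: add {3, 9} — 3 (Pursuer) has 3→5; 9 (Pursuer) has 9→5.
A3: add {8} — 8 (Pursuer) has 8→3.
A4: add {7} — 7 (Evader): all of {3, 5, 6, 8} already in.
A5 = A4; e.g. 0 (Evader) can still go to 1. Fixed point.
Pursuer's attractor = {3, 5, 6, 7, 8, 9}; Evader avoids the target exactly from the complement.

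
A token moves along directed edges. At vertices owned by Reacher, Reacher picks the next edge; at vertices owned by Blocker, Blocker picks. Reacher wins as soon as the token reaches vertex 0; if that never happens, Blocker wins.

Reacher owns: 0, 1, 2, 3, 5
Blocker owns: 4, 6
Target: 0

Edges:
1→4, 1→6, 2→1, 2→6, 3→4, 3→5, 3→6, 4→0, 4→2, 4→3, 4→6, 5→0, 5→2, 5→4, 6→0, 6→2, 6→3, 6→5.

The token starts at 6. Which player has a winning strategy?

A0 = {0}
A1: add {5} — 5 (Reacher) has 5→0.
A2: add {3} — 3 (Reacher) has 3→5.
A3 = A2; e.g. 1 (Reacher) has no edge into A2. Fixed point.
6 never enters the attractor, so Blocker can avoid the target forever.

Blocker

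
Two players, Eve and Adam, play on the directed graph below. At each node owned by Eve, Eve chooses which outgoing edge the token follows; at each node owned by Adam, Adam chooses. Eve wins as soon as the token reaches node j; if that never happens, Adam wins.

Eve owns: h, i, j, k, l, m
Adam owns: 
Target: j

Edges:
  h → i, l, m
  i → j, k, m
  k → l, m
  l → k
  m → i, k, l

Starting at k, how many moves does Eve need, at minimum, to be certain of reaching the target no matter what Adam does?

3

A0 = {j}
A1: add {i} — i (Eve) has i→j.
A2: add {h, m} — h (Eve) has h→i; m (Eve) has m→i.
A3: add {k} — k (Eve) has k→m.
k enters the attractor at level 3, so Eve can force the target in 3 moves from there.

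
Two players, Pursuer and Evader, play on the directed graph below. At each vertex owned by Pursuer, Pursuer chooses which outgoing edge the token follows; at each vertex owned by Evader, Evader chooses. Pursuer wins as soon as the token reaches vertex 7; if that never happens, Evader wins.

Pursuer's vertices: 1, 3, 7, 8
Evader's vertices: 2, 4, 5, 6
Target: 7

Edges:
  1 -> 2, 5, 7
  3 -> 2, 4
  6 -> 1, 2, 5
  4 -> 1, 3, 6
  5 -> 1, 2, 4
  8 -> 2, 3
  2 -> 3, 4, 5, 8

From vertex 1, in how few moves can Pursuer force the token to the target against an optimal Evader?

A0 = {7}
A1: add {1} — 1 (Pursuer) has 1→7.
A2 = A1; e.g. 2 (Evader) can still go to 3. Fixed point.
1 enters the attractor at level 1, so Pursuer can force the target in 1 move from there.

1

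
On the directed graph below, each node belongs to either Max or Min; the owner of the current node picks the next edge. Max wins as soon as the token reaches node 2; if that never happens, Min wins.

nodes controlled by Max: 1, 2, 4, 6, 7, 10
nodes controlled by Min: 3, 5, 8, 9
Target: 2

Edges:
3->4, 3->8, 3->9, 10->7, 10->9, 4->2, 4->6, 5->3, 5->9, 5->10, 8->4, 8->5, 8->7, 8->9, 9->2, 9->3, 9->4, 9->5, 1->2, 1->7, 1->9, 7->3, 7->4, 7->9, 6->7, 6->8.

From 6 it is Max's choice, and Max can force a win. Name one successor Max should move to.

A0 = {2}
A1: add {1, 4} — 1 (Max) has 1→2; 4 (Max) has 4→2.
A2: add {7} — 7 (Max) has 7→4.
A3: add {6, 10} — 6 (Max) has 6→7; 10 (Max) has 10→7.
A4 = A3; e.g. 3 (Min) can still go to 8. Fixed point.
From 6, successor 7 is in the attractor (rank 2); the other successor 8 is not.

7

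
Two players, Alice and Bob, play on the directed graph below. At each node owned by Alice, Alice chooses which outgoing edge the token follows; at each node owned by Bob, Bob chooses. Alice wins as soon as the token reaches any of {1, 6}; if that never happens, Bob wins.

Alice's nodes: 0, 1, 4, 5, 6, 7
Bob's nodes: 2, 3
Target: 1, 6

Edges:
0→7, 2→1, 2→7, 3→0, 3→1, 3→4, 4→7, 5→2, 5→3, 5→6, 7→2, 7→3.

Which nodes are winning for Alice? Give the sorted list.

1, 5, 6

A0 = {1, 6}
A1: add {5} — 5 (Alice) has 5→6.
A2 = A1; e.g. 0 (Alice) has no edge into A1. Fixed point.
Alice's winning region = {1, 5, 6}.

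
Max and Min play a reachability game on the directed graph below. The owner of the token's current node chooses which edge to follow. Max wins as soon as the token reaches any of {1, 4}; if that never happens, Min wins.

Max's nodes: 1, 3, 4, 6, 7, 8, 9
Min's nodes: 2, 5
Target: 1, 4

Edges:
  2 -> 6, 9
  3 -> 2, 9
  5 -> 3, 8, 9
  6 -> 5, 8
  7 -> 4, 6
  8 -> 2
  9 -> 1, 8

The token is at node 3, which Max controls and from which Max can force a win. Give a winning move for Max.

A0 = {1, 4}
A1: add {7, 9} — 7 (Max) has 7→4; 9 (Max) has 9→1.
A2: add {3} — 3 (Max) has 3→9.
A3 = A2; e.g. 2 (Min) can still go to 6. Fixed point.
From 3, successor 9 is in the attractor (rank 1); the other successor 2 is not.

9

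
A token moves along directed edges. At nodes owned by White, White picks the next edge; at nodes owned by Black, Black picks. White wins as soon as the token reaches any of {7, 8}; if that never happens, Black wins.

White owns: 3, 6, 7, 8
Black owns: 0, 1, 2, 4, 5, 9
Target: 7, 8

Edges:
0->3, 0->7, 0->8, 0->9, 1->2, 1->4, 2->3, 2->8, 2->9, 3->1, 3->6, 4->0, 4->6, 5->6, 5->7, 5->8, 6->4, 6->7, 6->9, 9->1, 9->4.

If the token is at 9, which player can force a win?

Black

A0 = {7, 8}
A1: add {6} — 6 (White) has 6→7.
A2: add {3, 5} — 3 (White) has 3→6; 5 (Black): all of {6, 7, 8} already in.
A3 = A2; e.g. 0 (Black) can still go to 9. Fixed point.
9 never enters the attractor, so Black can avoid the target forever.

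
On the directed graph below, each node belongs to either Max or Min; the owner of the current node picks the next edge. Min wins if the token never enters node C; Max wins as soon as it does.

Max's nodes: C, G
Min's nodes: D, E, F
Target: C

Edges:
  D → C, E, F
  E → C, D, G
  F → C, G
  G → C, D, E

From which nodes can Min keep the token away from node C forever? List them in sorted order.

A0 = {C}
A1: add {G} — G (Max) has G→C.
A2: add {F} — F (Min): all of {C, G} already in.
A3 = A2; e.g. D (Min) can still go to E. Fixed point.
Max's attractor = {C, F, G}; Min avoids the target exactly from the complement.

D, E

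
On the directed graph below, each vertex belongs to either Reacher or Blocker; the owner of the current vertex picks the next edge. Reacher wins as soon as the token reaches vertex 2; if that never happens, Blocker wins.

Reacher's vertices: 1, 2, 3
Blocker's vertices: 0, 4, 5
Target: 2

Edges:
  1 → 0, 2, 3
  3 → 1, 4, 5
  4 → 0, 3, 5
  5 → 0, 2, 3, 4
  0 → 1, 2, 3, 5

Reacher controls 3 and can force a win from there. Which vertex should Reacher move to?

A0 = {2}
A1: add {1} — 1 (Reacher) has 1→2.
A2: add {3} — 3 (Reacher) has 3→1.
A3 = A2; e.g. 0 (Blocker) can still go to 5. Fixed point.
From 3, successor 1 is in the attractor (rank 1); the other successors 4, 5 are not.

1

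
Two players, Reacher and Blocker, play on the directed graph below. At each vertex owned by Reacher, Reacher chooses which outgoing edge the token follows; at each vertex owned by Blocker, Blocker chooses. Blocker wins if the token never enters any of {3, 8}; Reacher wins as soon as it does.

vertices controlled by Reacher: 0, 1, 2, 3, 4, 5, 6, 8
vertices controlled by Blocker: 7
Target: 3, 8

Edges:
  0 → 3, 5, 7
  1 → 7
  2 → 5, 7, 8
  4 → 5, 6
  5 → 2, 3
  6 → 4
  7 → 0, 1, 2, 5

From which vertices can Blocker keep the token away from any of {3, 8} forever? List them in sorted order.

A0 = {3, 8}
A1: add {0, 2, 5} — 0 (Reacher) has 0→3; 2 (Reacher) has 2→8; 5 (Reacher) has 5→3.
A2: add {4} — 4 (Reacher) has 4→5.
A3: add {6} — 6 (Reacher) has 6→4.
A4 = A3; e.g. 1 (Reacher) has no edge into A3. Fixed point.
Reacher's attractor = {0, 2, 3, 4, 5, 6, 8}; Blocker avoids the target exactly from the complement.

1, 7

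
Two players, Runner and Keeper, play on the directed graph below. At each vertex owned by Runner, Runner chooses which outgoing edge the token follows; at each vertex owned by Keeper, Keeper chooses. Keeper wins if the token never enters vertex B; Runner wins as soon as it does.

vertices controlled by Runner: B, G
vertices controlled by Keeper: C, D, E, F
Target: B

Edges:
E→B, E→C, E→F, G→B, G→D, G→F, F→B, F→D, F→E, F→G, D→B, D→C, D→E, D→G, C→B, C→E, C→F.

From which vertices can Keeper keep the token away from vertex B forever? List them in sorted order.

A0 = {B}
A1: add {G} — G (Runner) has G→B.
A2 = A1; e.g. C (Keeper) can still go to E. Fixed point.
Runner's attractor = {B, G}; Keeper avoids the target exactly from the complement.

C, D, E, F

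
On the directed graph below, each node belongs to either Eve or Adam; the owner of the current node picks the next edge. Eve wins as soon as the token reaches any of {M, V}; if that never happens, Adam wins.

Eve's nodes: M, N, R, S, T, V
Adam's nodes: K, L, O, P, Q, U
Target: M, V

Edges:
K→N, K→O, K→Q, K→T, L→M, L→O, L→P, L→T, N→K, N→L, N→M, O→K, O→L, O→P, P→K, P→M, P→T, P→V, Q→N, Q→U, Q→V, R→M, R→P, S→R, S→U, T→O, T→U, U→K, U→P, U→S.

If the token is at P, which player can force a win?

A0 = {M, V}
A1: add {N, R} — N (Eve) has N→M; R (Eve) has R→M.
A2: add {S} — S (Eve) has S→R.
A3 = A2; e.g. K (Adam) can still go to O. Fixed point.
P never enters the attractor, so Adam can avoid the target forever.

Adam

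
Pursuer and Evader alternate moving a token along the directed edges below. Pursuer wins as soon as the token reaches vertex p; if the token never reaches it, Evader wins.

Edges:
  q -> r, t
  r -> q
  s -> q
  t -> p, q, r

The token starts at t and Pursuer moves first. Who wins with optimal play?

Pursuer

Track states (vertex, player-to-move).
A0 = {(p,Pursuer), (p,Evader)}
A1: add {(t,Pursuer)}.
(t,Pursuer) ∈ A1 ⇒ Pursuer forces the target.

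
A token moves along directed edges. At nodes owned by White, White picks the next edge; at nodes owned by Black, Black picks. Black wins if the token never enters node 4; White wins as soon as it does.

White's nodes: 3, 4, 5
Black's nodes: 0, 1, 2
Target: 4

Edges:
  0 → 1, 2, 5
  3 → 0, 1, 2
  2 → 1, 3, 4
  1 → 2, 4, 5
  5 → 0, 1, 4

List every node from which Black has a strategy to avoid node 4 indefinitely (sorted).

0, 1, 2, 3

A0 = {4}
A1: add {5} — 5 (White) has 5→4.
A2 = A1; e.g. 0 (Black) can still go to 1. Fixed point.
White's attractor = {4, 5}; Black avoids the target exactly from the complement.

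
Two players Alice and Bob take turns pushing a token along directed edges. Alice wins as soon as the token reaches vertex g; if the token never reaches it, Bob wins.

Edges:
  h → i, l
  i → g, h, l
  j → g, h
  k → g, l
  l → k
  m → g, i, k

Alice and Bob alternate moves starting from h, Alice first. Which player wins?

Alice

Track states (vertex, player-to-move).
A0 = {(g,Alice), (g,Bob)}
A1: add {(i,Alice), (j,Alice), (k,Alice), (m,Alice)}.
A2: add {(l,Bob), (m,Bob)}.
A3: add {(h,Alice)}.
(h,Alice) ∈ A3 ⇒ Alice forces the target.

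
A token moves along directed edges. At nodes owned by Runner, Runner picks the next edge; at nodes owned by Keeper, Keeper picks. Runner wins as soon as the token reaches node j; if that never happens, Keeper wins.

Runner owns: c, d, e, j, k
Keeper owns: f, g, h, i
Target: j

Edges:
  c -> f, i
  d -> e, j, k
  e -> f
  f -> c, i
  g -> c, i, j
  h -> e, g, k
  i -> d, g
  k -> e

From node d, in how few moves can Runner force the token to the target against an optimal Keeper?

A0 = {j}
A1: add {d} — d (Runner) has d→j.
A2 = A1; e.g. c (Runner) has no edge into A1. Fixed point.
d enters the attractor at level 1, so Runner can force the target in 1 move from there.

1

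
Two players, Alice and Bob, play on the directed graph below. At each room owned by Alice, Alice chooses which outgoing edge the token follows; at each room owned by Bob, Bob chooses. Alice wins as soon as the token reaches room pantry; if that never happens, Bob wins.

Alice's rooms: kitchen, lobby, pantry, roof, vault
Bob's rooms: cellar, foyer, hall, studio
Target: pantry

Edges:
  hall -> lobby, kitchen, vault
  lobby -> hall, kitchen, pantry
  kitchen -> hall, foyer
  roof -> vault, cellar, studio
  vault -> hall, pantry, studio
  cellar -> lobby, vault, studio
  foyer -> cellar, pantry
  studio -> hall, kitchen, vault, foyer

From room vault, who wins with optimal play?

Alice

A0 = {pantry}
A1: add {lobby, vault} — lobby (Alice) has lobby→pantry; vault (Alice) has vault→pantry.
vault ∈ A1, so Alice can force the target.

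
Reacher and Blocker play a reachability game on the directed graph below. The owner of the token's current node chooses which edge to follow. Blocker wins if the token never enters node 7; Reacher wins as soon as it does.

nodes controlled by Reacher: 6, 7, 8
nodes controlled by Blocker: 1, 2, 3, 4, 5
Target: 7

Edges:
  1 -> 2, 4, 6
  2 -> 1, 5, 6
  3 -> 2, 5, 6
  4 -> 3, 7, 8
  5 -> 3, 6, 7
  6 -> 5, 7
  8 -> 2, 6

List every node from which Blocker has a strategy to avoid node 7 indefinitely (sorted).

1, 2, 3, 4, 5

A0 = {7}
A1: add {6} — 6 (Reacher) has 6→7.
A2: add {8} — 8 (Reacher) has 8→6.
A3 = A2; e.g. 1 (Blocker) can still go to 2. Fixed point.
Reacher's attractor = {6, 7, 8}; Blocker avoids the target exactly from the complement.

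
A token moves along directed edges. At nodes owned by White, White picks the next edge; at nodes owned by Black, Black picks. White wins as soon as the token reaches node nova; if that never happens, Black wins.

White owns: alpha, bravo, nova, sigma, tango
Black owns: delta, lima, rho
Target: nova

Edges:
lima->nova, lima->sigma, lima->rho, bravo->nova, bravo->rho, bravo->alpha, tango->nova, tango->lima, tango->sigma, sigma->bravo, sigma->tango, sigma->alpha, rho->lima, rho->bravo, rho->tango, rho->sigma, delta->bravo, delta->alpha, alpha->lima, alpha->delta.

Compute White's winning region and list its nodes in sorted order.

A0 = {nova}
A1: add {bravo, tango} — bravo (White) has bravo→nova; tango (White) has tango→nova.
A2: add {sigma} — sigma (White) has sigma→bravo.
A3 = A2; e.g. lima (Black) can still go to rho. Fixed point.
White's winning region = {bravo, nova, sigma, tango}.

bravo, nova, sigma, tango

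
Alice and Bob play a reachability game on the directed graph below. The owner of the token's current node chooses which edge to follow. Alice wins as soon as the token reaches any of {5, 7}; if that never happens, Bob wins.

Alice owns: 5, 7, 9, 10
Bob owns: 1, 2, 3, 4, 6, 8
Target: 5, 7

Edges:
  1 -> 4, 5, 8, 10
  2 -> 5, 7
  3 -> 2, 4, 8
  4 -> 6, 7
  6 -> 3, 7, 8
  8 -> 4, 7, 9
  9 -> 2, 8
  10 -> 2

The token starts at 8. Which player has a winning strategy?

A0 = {5, 7}
A1: add {2} — 2 (Bob): all of {5, 7} already in.
A2: add {9, 10} — 9 (Alice) has 9→2; 10 (Alice) has 10→2.
A3 = A2; e.g. 1 (Bob) can still go to 4. Fixed point.
8 never enters the attractor, so Bob can avoid the target forever.

Bob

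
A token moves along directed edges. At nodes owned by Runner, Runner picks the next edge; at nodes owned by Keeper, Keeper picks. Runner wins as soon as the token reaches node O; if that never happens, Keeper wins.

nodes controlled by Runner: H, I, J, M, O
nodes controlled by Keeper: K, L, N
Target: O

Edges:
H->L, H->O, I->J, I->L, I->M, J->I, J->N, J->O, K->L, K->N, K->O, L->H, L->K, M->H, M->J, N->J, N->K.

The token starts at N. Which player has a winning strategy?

Keeper

A0 = {O}
A1: add {H, J} — H (Runner) has H→O; J (Runner) has J→O.
A2: add {I, M} — I (Runner) has I→J; M (Runner) has M→H.
A3 = A2; e.g. K (Keeper) can still go to L. Fixed point.
N never enters the attractor, so Keeper can avoid the target forever.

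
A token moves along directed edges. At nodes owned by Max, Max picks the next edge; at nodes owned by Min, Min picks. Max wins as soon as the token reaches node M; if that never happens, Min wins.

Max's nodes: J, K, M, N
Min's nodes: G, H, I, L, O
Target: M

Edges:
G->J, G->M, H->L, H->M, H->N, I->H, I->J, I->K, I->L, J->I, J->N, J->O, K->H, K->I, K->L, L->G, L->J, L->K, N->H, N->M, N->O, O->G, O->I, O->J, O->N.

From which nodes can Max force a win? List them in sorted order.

A0 = {M}
A1: add {N} — N (Max) has N→M.
A2: add {J} — J (Max) has J→N.
A3: add {G} — G (Min): all of {J, M} already in.
A4 = A3; e.g. H (Min) can still go to L. Fixed point.
Max's winning region = {G, J, M, N}.

G, J, M, N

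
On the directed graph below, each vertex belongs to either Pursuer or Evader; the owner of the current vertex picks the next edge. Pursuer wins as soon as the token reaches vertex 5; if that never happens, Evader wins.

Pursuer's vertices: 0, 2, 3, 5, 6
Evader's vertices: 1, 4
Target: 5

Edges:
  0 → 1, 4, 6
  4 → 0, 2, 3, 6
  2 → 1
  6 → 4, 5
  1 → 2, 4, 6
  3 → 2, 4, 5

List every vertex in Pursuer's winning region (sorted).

0, 3, 5, 6

A0 = {5}
A1: add {3, 6} — 3 (Pursuer) has 3→5; 6 (Pursuer) has 6→5.
A2: add {0} — 0 (Pursuer) has 0→6.
A3 = A2; e.g. 1 (Evader) can still go to 2. Fixed point.
Pursuer's winning region = {0, 3, 5, 6}.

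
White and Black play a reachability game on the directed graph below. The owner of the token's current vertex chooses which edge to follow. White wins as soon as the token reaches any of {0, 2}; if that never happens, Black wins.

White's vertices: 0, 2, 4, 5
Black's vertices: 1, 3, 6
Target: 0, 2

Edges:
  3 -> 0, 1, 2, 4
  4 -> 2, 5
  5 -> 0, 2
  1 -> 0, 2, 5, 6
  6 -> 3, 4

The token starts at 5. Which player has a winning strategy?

A0 = {0, 2}
A1: add {4, 5} — 4 (White) has 4→2; 5 (White) has 5→0.
A2 = A1; e.g. 1 (Black) can still go to 6. Fixed point.
5 ∈ A1, so White can force the target.

White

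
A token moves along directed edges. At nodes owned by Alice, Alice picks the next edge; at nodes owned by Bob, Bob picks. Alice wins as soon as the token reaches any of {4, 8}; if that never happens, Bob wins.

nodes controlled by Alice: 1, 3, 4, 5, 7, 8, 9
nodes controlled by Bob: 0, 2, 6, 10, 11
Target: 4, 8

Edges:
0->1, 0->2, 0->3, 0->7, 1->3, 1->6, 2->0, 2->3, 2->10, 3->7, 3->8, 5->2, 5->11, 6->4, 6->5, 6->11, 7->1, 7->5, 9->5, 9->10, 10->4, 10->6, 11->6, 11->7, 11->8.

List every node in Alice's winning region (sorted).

1, 3, 4, 7, 8

A0 = {4, 8}
A1: add {3} — 3 (Alice) has 3→8.
A2: add {1} — 1 (Alice) has 1→3.
A3: add {7} — 7 (Alice) has 7→1.
A4 = A3; e.g. 0 (Bob) can still go to 2. Fixed point.
Alice's winning region = {1, 3, 4, 7, 8}.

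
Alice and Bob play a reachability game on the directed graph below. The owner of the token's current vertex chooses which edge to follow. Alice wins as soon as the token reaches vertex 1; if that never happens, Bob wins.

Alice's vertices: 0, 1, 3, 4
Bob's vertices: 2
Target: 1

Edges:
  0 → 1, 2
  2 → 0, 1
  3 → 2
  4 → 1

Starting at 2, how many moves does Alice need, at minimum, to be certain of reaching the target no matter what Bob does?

A0 = {1}
A1: add {0, 4} — 0 (Alice) has 0→1; 4 (Alice) has 4→1.
A2: add {2} — 2 (Bob): all of {0, 1} already in.
2 enters the attractor at level 2, so Alice can force the target in 2 moves from there.

2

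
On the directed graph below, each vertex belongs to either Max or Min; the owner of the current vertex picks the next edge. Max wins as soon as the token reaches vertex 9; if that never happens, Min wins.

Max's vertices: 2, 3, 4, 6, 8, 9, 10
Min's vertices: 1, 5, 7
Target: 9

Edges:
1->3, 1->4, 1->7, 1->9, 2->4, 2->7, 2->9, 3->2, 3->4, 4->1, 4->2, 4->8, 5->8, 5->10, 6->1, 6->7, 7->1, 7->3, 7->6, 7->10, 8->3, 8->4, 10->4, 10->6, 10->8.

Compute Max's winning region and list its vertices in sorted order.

2, 3, 4, 5, 8, 9, 10

A0 = {9}
A1: add {2} — 2 (Max) has 2→9.
A2: add {3, 4} — 3 (Max) has 3→2; 4 (Max) has 4→2.
A3: add {8, 10} — 8 (Max) has 8→3; 10 (Max) has 10→4.
A4: add {5} — 5 (Min): all of {8, 10} already in.
A5 = A4; e.g. 1 (Min) can still go to 7. Fixed point.
Max's winning region = {2, 3, 4, 5, 8, 9, 10}.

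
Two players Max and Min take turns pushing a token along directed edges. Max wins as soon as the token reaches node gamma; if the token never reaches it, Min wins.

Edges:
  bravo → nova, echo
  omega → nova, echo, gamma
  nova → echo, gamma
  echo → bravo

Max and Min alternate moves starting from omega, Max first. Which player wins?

Track states (vertex, player-to-move).
A0 = {(gamma,Max), (gamma,Min)}
A1: add {(omega,Max), (nova,Max)}.
(omega,Max) ∈ A1 ⇒ Max forces the target.

Max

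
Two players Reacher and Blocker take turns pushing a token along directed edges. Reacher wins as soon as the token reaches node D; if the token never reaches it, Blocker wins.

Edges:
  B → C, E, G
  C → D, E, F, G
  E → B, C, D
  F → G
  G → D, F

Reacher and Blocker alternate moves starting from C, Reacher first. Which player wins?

Reacher

Track states (vertex, player-to-move).
A0 = {(D,Reacher), (D,Blocker)}
A1: add {(C,Reacher), (E,Reacher), (G,Reacher)}.
(C,Reacher) ∈ A1 ⇒ Reacher forces the target.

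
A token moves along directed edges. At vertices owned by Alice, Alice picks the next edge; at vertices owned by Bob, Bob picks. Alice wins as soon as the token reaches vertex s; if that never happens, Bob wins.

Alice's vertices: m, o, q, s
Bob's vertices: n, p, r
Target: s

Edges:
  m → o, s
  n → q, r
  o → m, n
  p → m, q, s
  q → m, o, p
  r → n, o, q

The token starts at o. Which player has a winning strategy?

A0 = {s}
A1: add {m} — m (Alice) has m→s.
A2: add {o, q} — o (Alice) has o→m; q (Alice) has q→m.
o ∈ A2, so Alice can force the target.

Alice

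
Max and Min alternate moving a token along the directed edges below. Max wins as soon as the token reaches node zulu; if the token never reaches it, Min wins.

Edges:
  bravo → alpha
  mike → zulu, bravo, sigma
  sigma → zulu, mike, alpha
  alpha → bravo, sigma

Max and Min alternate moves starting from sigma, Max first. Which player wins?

Max

Track states (vertex, player-to-move).
A0 = {(zulu,Max), (zulu,Min)}
A1: add {(mike,Max), (sigma,Max)}.
(sigma,Max) ∈ A1 ⇒ Max forces the target.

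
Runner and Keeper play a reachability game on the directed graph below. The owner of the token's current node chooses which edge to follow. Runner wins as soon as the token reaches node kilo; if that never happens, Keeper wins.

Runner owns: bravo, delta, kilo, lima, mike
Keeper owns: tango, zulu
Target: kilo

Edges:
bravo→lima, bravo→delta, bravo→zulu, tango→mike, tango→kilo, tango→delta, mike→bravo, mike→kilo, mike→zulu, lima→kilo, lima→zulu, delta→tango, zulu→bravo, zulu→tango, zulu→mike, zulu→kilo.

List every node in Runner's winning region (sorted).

A0 = {kilo}
A1: add {lima, mike} — mike (Runner) has mike→kilo; lima (Runner) has lima→kilo.
A2: add {bravo} — bravo (Runner) has bravo→lima.
A3 = A2; e.g. tango (Keeper) can still go to delta. Fixed point.
Runner's winning region = {bravo, kilo, lima, mike}.

bravo, kilo, lima, mike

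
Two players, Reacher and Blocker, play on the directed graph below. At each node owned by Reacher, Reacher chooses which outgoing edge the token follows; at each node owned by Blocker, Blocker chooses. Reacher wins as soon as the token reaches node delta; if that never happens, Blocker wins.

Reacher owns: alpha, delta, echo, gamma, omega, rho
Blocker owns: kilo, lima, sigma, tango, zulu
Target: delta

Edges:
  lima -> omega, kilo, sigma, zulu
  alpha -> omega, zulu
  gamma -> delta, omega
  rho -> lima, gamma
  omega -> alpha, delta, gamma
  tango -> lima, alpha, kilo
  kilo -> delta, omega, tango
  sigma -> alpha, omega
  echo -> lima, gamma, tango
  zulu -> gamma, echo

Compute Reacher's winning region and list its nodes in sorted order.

alpha, delta, echo, gamma, omega, rho, sigma, zulu

A0 = {delta}
A1: add {gamma, omega} — gamma (Reacher) has gamma→delta; omega (Reacher) has omega→delta.
A2: add {alpha, echo, rho} — alpha (Reacher) has alpha→omega; rho (Reacher) has rho→gamma; echo (Reacher) has echo→gamma.
A3: add {sigma, zulu} — sigma (Blocker): all of {alpha, omega} already in; zulu (Blocker): all of {gamma, echo} already in.
A4 = A3; e.g. lima (Blocker) can still go to kilo. Fixed point.
Reacher's winning region = {alpha, delta, echo, gamma, omega, rho, sigma, zulu}.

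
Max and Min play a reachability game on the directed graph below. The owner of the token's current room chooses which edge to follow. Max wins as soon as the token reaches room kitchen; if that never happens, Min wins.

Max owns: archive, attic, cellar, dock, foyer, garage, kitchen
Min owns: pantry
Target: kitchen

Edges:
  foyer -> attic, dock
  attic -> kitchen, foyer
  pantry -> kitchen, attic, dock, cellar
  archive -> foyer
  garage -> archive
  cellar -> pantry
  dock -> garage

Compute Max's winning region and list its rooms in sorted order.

archive, attic, dock, foyer, garage, kitchen

A0 = {kitchen}
A1: add {attic} — attic (Max) has attic→kitchen.
A2: add {foyer} — foyer (Max) has foyer→attic.
A3: add {archive} — archive (Max) has archive→foyer.
A4: add {garage} — garage (Max) has garage→archive.
A5: add {dock} — dock (Max) has dock→garage.
A6 = A5; e.g. pantry (Min) can still go to cellar. Fixed point.
Max's winning region = {archive, attic, dock, foyer, garage, kitchen}.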